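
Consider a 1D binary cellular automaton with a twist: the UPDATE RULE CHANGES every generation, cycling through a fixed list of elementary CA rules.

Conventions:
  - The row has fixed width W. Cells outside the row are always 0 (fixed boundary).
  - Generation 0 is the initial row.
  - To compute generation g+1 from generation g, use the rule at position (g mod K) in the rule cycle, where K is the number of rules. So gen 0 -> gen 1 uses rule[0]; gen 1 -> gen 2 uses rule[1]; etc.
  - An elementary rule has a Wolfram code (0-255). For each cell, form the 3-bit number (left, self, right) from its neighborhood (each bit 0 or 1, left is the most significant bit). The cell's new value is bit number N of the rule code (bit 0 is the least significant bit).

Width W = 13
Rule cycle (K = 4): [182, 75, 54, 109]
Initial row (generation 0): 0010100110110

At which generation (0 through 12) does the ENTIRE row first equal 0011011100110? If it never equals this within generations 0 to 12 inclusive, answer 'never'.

Answer: never

Derivation:
Gen 0: 0010100110110
Gen 1 (rule 182): 0111111001001
Gen 2 (rule 75): 1100001010010
Gen 3 (rule 54): 0010011111111
Gen 4 (rule 109): 1010010000001
Gen 5 (rule 182): 1111111000011
Gen 6 (rule 75): 1000001011111
Gen 7 (rule 54): 1100011100000
Gen 8 (rule 109): 1101010101111
Gen 9 (rule 182): 0011111110110
Gen 10 (rule 75): 1110000010110
Gen 11 (rule 54): 0001000111001
Gen 12 (rule 109): 1101010101001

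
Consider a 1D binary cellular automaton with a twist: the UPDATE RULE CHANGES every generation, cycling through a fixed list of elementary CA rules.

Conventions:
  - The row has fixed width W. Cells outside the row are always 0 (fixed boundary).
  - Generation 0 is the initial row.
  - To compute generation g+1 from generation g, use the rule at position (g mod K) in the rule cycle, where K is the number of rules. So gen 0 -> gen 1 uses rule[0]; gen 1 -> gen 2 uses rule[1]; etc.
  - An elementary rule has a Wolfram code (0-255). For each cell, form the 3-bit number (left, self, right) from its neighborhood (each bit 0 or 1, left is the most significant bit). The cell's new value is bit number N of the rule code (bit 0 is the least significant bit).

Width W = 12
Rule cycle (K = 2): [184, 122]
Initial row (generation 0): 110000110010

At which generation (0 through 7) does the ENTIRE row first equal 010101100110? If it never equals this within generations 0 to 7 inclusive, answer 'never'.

Gen 0: 110000110010
Gen 1 (rule 184): 101000101001
Gen 2 (rule 122): 010101010110
Gen 3 (rule 184): 001010101101
Gen 4 (rule 122): 010101011110
Gen 5 (rule 184): 001010111101
Gen 6 (rule 122): 010101100110
Gen 7 (rule 184): 001011010101

Answer: 6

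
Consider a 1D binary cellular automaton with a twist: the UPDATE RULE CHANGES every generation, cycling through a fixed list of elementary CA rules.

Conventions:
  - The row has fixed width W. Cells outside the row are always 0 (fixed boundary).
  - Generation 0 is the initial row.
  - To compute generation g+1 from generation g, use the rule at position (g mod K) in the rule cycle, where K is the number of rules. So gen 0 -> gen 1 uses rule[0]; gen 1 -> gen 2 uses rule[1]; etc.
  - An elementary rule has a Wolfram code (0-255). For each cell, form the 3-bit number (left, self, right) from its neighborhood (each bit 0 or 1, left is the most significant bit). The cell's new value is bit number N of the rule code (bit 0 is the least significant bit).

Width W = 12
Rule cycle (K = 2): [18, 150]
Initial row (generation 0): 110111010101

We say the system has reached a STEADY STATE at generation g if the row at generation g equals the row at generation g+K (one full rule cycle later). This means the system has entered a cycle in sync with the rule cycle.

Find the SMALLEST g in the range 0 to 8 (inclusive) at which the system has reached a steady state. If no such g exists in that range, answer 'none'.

Gen 0: 110111010101
Gen 1 (rule 18): 000000000000
Gen 2 (rule 150): 000000000000
Gen 3 (rule 18): 000000000000
Gen 4 (rule 150): 000000000000
Gen 5 (rule 18): 000000000000
Gen 6 (rule 150): 000000000000
Gen 7 (rule 18): 000000000000
Gen 8 (rule 150): 000000000000
Gen 9 (rule 18): 000000000000
Gen 10 (rule 150): 000000000000

Answer: 1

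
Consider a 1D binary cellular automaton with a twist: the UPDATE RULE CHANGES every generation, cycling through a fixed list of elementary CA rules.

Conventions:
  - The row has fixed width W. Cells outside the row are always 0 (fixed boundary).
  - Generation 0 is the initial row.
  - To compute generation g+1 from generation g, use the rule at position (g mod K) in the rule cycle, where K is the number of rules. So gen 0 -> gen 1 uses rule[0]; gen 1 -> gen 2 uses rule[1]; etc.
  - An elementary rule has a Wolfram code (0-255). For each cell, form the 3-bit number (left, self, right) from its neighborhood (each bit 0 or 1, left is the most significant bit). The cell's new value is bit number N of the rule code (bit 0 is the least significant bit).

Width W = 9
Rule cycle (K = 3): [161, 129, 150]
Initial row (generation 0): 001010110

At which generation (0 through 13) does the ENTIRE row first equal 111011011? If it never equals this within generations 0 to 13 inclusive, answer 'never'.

Answer: never

Derivation:
Gen 0: 001010110
Gen 1 (rule 161): 100101000
Gen 2 (rule 129): 000000011
Gen 3 (rule 150): 000000100
Gen 4 (rule 161): 111110001
Gen 5 (rule 129): 011100100
Gen 6 (rule 150): 101011110
Gen 7 (rule 161): 010101100
Gen 8 (rule 129): 000000001
Gen 9 (rule 150): 000000011
Gen 10 (rule 161): 111111000
Gen 11 (rule 129): 011110011
Gen 12 (rule 150): 101101100
Gen 13 (rule 161): 010010001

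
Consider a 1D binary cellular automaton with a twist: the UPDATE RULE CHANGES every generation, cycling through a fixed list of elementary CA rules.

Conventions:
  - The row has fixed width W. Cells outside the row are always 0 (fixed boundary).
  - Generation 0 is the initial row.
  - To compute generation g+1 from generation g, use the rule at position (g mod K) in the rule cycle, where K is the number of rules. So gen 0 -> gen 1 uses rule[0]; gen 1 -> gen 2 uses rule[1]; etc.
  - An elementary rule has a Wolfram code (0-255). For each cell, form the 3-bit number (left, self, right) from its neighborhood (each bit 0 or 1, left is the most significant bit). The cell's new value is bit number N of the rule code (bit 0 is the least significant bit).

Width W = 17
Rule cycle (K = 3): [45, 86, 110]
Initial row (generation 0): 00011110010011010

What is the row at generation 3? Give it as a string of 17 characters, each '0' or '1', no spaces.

Gen 0: 00011110010011010
Gen 1 (rule 45): 11010000010010110
Gen 2 (rule 86): 01011000111110011
Gen 3 (rule 110): 11111001100010111

Answer: 11111001100010111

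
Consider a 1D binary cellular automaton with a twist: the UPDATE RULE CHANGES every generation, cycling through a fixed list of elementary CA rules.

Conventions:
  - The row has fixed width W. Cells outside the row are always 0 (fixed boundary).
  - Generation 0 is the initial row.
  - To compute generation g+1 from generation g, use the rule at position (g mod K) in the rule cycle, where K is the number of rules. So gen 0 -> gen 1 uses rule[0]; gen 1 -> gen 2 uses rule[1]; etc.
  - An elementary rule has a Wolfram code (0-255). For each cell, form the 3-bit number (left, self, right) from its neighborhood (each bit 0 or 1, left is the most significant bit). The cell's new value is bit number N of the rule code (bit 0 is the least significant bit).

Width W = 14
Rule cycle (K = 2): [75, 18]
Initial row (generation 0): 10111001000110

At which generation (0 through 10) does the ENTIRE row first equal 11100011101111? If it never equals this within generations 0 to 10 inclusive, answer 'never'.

Answer: never

Derivation:
Gen 0: 10111001000110
Gen 1 (rule 75): 00101010011110
Gen 2 (rule 18): 01000001100001
Gen 3 (rule 75): 10011111101110
Gen 4 (rule 18): 01100000000001
Gen 5 (rule 75): 11101111111110
Gen 6 (rule 18): 00000000000001
Gen 7 (rule 75): 11111111111110
Gen 8 (rule 18): 00000000000001
Gen 9 (rule 75): 11111111111110
Gen 10 (rule 18): 00000000000001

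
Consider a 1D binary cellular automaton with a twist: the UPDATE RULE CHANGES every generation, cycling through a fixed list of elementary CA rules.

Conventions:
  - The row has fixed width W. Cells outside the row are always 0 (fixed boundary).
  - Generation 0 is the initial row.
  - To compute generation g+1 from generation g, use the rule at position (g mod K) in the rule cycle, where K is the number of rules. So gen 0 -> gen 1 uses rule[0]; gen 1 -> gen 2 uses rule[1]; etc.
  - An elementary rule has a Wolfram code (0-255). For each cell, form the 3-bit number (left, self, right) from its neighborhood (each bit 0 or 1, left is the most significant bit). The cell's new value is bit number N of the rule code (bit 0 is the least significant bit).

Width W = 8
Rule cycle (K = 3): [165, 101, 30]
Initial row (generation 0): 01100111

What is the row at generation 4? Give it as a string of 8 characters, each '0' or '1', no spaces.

Answer: 10111000

Derivation:
Gen 0: 01100111
Gen 1 (rule 165): 00000010
Gen 2 (rule 101): 11111010
Gen 3 (rule 30): 10000011
Gen 4 (rule 165): 10111000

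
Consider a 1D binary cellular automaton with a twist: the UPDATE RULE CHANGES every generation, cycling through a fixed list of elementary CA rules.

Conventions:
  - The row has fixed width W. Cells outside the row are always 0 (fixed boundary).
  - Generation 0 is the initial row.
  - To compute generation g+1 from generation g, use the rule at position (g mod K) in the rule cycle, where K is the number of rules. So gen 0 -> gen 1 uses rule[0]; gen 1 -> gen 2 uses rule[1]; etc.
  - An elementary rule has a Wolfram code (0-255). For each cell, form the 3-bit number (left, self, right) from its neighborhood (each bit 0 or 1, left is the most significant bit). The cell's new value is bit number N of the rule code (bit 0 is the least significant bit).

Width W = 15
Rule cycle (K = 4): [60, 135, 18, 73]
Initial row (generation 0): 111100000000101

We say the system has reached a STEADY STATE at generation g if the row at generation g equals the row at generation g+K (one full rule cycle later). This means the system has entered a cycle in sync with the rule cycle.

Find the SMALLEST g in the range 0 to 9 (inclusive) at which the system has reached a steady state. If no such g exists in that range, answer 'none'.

Gen 0: 111100000000101
Gen 1 (rule 60): 100010000000111
Gen 2 (rule 135): 101110111111010
Gen 3 (rule 18): 000000000000001
Gen 4 (rule 73): 111111111111100
Gen 5 (rule 60): 100000000000010
Gen 6 (rule 135): 101111111111110
Gen 7 (rule 18): 000000000000001
Gen 8 (rule 73): 111111111111100
Gen 9 (rule 60): 100000000000010
Gen 10 (rule 135): 101111111111110
Gen 11 (rule 18): 000000000000001
Gen 12 (rule 73): 111111111111100
Gen 13 (rule 60): 100000000000010

Answer: 3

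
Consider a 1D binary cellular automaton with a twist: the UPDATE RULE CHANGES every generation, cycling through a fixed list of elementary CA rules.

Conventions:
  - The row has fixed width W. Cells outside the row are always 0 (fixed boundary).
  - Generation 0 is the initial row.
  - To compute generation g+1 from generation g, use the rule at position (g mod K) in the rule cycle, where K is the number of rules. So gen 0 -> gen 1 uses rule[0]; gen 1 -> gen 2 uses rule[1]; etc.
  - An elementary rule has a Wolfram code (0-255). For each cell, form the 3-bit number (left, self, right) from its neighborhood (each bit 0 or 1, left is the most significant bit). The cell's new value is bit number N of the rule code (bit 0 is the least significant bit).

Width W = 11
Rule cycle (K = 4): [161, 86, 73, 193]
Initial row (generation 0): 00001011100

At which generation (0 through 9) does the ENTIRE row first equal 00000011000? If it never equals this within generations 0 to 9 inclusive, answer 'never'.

Answer: never

Derivation:
Gen 0: 00001011100
Gen 1 (rule 161): 11100101001
Gen 2 (rule 86): 00111101111
Gen 3 (rule 73): 10100101001
Gen 4 (rule 193): 00000000000
Gen 5 (rule 161): 11111111111
Gen 6 (rule 86): 00000000001
Gen 7 (rule 73): 11111111100
Gen 8 (rule 193): 01111111101
Gen 9 (rule 161): 00111111010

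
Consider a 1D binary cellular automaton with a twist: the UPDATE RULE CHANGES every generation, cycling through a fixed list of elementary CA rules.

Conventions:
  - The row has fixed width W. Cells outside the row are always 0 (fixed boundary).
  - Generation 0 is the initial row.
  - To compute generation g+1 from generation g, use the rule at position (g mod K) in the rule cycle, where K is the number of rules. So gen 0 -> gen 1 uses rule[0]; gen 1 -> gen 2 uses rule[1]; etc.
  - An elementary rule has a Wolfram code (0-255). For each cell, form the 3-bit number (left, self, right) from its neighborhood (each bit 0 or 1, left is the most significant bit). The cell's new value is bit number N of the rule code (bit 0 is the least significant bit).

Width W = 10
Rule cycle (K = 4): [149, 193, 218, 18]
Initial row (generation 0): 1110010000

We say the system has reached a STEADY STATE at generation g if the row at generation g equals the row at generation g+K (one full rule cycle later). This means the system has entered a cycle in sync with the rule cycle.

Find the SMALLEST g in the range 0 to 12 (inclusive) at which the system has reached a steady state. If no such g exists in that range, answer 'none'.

Gen 0: 1110010000
Gen 1 (rule 149): 0101011111
Gen 2 (rule 193): 0000001111
Gen 3 (rule 218): 0000011111
Gen 4 (rule 18): 0000100000
Gen 5 (rule 149): 1110111111
Gen 6 (rule 193): 0110011111
Gen 7 (rule 218): 1111111111
Gen 8 (rule 18): 0000000000
Gen 9 (rule 149): 1111111111
Gen 10 (rule 193): 0111111111
Gen 11 (rule 218): 1111111111
Gen 12 (rule 18): 0000000000
Gen 13 (rule 149): 1111111111
Gen 14 (rule 193): 0111111111
Gen 15 (rule 218): 1111111111
Gen 16 (rule 18): 0000000000

Answer: 7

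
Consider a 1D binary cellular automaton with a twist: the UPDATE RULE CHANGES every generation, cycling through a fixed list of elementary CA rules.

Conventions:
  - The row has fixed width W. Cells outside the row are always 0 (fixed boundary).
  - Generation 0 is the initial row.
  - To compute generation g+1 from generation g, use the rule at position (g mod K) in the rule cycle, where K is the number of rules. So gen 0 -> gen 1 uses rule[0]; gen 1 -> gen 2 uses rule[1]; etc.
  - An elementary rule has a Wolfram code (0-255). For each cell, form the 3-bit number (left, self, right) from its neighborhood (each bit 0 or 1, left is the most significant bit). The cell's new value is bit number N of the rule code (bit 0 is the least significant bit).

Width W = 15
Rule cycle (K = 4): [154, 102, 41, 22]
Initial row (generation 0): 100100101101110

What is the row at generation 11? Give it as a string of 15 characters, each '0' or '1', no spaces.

Gen 0: 100100101101110
Gen 1 (rule 154): 011011001001101
Gen 2 (rule 102): 101101011010111
Gen 3 (rule 41): 011010110101100
Gen 4 (rule 22): 100010000100010
Gen 5 (rule 154): 010101001010101
Gen 6 (rule 102): 111111011111111
Gen 7 (rule 41): 100000110000000
Gen 8 (rule 22): 110001001000000
Gen 9 (rule 154): 101010110100000
Gen 10 (rule 102): 111111011100000
Gen 11 (rule 41): 100000110001111

Answer: 100000110001111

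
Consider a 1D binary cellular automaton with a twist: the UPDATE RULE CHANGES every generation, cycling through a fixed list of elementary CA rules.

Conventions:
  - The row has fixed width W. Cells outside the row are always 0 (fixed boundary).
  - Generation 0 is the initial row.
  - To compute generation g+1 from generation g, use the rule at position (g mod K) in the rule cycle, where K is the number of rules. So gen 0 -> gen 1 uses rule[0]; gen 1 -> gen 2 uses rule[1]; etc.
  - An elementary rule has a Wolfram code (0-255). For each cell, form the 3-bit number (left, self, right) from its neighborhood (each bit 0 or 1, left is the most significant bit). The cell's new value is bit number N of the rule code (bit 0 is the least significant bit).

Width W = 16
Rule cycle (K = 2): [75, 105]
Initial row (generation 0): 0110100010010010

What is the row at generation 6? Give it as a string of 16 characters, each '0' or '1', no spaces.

Gen 0: 0110100010010010
Gen 1 (rule 75): 1110001100100100
Gen 2 (rule 105): 1010101100000001
Gen 3 (rule 75): 0000001101111110
Gen 4 (rule 105): 1111101111000010
Gen 5 (rule 75): 1000101001011100
Gen 6 (rule 105): 0010010000110101

Answer: 0010010000110101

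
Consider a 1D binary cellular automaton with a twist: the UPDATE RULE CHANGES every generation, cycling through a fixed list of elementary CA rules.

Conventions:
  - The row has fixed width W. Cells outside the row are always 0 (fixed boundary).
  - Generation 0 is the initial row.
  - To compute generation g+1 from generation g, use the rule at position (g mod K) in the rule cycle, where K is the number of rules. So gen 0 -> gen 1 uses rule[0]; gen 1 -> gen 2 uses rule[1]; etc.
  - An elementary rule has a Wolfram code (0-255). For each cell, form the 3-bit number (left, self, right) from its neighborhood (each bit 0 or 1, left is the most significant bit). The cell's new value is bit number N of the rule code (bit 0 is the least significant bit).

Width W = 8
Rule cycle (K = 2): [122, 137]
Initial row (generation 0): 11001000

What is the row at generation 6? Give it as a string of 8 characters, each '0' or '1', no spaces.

Answer: 00000111

Derivation:
Gen 0: 11001000
Gen 1 (rule 122): 11110100
Gen 2 (rule 137): 11100001
Gen 3 (rule 122): 10110010
Gen 4 (rule 137): 00100000
Gen 5 (rule 122): 01010000
Gen 6 (rule 137): 00000111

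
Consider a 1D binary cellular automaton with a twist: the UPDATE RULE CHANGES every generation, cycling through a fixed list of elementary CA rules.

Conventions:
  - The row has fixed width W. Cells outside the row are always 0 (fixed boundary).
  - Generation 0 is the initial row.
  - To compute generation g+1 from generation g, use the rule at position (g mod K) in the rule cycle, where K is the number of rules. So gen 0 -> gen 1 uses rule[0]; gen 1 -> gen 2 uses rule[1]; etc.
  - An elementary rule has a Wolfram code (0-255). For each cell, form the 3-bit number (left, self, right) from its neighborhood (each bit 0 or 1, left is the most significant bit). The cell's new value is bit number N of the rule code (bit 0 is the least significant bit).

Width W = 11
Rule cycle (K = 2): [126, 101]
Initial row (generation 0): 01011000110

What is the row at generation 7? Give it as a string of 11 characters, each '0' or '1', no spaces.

Gen 0: 01011000110
Gen 1 (rule 126): 11111101111
Gen 2 (rule 101): 00000110001
Gen 3 (rule 126): 00001111011
Gen 4 (rule 101): 11100001101
Gen 5 (rule 126): 10110011111
Gen 6 (rule 101): 11010000001
Gen 7 (rule 126): 11111000011

Answer: 11111000011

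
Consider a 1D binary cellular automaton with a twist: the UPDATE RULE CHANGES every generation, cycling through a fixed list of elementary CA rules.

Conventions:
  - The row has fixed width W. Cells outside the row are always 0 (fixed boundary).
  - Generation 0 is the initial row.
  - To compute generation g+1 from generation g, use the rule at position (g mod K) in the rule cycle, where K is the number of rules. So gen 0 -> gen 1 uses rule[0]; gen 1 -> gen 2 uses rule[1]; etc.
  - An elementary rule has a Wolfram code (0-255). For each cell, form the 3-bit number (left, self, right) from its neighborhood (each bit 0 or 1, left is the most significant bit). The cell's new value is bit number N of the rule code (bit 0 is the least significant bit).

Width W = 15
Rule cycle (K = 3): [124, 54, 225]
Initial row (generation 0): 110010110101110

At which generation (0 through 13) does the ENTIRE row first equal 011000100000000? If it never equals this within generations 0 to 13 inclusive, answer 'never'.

Gen 0: 110010110101110
Gen 1 (rule 124): 111011111111011
Gen 2 (rule 54): 000100000000100
Gen 3 (rule 225): 110001111110001
Gen 4 (rule 124): 111001000011001
Gen 5 (rule 54): 000111100100111
Gen 6 (rule 225): 110011100000011
Gen 7 (rule 124): 111010110000011
Gen 8 (rule 54): 000111001000100
Gen 9 (rule 225): 110011000010001
Gen 10 (rule 124): 111011100011001
Gen 11 (rule 54): 000100010100111
Gen 12 (rule 225): 110001001000011
Gen 13 (rule 124): 111001101100011

Answer: never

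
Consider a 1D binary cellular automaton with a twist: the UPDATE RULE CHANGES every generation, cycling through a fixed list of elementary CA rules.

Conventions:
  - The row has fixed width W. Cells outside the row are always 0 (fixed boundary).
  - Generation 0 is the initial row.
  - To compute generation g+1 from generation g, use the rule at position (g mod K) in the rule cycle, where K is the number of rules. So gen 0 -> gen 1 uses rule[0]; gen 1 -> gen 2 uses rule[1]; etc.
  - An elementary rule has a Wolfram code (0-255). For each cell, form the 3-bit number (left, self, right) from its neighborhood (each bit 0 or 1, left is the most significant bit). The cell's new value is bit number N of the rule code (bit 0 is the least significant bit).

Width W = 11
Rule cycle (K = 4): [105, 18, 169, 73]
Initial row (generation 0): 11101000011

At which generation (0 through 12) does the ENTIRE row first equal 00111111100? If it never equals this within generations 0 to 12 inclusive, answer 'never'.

Answer: 11

Derivation:
Gen 0: 11101000011
Gen 1 (rule 105): 10110011011
Gen 2 (rule 18): 00001100000
Gen 3 (rule 169): 11101001111
Gen 4 (rule 73): 10100001001
Gen 5 (rule 105): 01001100000
Gen 6 (rule 18): 10110010000
Gen 7 (rule 169): 01100000111
Gen 8 (rule 73): 01101110101
Gen 9 (rule 105): 01111011010
Gen 10 (rule 18): 10000000001
Gen 11 (rule 169): 00111111100
Gen 12 (rule 73): 10100000101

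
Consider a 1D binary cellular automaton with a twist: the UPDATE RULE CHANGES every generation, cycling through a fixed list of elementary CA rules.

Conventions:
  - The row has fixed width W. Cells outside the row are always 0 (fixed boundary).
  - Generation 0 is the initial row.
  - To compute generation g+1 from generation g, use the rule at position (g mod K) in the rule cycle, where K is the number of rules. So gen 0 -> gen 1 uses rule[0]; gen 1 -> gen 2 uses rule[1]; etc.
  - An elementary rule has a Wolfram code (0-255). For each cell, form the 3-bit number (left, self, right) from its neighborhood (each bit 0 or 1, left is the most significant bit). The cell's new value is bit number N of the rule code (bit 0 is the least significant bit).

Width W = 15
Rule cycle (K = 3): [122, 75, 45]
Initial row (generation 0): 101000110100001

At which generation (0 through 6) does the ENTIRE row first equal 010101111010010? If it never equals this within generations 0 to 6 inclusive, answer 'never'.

Answer: 1

Derivation:
Gen 0: 101000110100001
Gen 1 (rule 122): 010101111010010
Gen 2 (rule 75): 100001001000100
Gen 3 (rule 45): 101101001010101
Gen 4 (rule 122): 011110110101010
Gen 5 (rule 75): 110010110000000
Gen 6 (rule 45): 100011100111111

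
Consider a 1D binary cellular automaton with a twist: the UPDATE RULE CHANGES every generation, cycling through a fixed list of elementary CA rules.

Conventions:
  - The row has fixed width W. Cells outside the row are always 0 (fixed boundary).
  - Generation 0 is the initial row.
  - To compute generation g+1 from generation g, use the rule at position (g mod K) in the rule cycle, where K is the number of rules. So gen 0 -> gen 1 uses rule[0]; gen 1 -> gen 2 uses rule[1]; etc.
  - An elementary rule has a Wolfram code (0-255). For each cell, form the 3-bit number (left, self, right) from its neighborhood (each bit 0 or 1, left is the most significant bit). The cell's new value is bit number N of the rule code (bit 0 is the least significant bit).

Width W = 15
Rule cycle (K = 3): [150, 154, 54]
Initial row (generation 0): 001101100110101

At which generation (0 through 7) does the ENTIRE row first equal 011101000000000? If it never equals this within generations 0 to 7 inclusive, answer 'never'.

Answer: never

Derivation:
Gen 0: 001101100110101
Gen 1 (rule 150): 010000011000101
Gen 2 (rule 154): 101000110101000
Gen 3 (rule 54): 111101001111100
Gen 4 (rule 150): 011001110111010
Gen 5 (rule 154): 110111100110001
Gen 6 (rule 54): 001000011001011
Gen 7 (rule 150): 011100100111000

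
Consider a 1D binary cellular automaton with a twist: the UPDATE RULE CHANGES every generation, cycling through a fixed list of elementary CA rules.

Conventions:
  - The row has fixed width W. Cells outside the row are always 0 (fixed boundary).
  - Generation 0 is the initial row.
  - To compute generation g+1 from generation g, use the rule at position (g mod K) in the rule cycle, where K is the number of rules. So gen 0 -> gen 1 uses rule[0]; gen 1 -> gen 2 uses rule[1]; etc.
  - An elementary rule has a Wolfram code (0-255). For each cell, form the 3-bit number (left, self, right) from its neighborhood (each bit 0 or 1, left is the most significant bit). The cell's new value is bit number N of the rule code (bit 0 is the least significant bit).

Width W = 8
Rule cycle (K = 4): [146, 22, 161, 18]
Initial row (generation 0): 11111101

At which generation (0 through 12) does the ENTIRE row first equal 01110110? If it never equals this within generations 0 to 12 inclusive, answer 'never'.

Gen 0: 11111101
Gen 1 (rule 146): 01111000
Gen 2 (rule 22): 10000100
Gen 3 (rule 161): 00110001
Gen 4 (rule 18): 01001010
Gen 5 (rule 146): 10110001
Gen 6 (rule 22): 10001011
Gen 7 (rule 161): 00100100
Gen 8 (rule 18): 01011010
Gen 9 (rule 146): 10000001
Gen 10 (rule 22): 11000011
Gen 11 (rule 161): 00011000
Gen 12 (rule 18): 00100100

Answer: never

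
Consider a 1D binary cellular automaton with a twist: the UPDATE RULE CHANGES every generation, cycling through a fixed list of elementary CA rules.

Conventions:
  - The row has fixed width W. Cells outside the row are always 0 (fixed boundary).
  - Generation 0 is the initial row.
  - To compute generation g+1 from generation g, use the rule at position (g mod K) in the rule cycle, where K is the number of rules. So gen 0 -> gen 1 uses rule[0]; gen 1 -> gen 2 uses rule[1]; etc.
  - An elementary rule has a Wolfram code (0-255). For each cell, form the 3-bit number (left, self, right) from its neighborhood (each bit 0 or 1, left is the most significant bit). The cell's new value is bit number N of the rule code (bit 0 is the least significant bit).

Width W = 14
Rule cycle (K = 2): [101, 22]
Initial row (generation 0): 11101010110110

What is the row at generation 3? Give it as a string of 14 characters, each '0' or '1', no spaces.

Answer: 01011111111001

Derivation:
Gen 0: 11101010110110
Gen 1 (rule 101): 00111111011010
Gen 2 (rule 22): 01000000000011
Gen 3 (rule 101): 01011111111001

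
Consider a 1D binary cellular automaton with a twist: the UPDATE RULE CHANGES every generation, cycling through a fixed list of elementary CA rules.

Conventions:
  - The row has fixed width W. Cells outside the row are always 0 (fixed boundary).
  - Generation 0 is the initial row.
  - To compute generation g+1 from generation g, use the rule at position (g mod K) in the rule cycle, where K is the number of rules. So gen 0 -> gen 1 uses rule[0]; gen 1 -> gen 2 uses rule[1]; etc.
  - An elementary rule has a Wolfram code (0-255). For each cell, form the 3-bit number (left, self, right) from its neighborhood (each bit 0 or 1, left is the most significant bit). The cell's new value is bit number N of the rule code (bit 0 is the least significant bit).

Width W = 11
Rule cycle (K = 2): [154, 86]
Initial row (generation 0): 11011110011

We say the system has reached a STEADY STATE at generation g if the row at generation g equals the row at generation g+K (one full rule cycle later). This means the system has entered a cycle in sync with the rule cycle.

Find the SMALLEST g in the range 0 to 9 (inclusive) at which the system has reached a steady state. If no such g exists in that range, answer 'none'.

Answer: 6

Derivation:
Gen 0: 11011110011
Gen 1 (rule 154): 10011101110
Gen 2 (rule 86): 11100100011
Gen 3 (rule 154): 11011010110
Gen 4 (rule 86): 01001010011
Gen 5 (rule 154): 10110001110
Gen 6 (rule 86): 10011010011
Gen 7 (rule 154): 01110001110
Gen 8 (rule 86): 10011010011
Gen 9 (rule 154): 01110001110
Gen 10 (rule 86): 10011010011
Gen 11 (rule 154): 01110001110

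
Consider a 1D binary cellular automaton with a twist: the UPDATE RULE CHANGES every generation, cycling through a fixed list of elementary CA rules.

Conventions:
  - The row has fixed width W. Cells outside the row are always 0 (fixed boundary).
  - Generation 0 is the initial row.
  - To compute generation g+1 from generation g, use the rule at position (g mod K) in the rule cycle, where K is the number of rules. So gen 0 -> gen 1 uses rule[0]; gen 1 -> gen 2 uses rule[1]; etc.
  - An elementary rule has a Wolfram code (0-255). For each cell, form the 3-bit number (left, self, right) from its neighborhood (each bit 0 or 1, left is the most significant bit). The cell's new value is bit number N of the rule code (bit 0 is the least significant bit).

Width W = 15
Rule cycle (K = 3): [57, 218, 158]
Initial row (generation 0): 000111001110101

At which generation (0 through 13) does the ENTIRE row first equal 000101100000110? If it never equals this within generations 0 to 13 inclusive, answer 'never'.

Answer: never

Derivation:
Gen 0: 000111001110101
Gen 1 (rule 57): 110100101001010
Gen 2 (rule 218): 110011000110001
Gen 3 (rule 158): 101110101101011
Gen 4 (rule 57): 011001011010110
Gen 5 (rule 218): 111110011000111
Gen 6 (rule 158): 111101110101110
Gen 7 (rule 57): 100011001011001
Gen 8 (rule 218): 010111110011110
Gen 9 (rule 158): 110111101111101
Gen 10 (rule 57): 101100011000010
Gen 11 (rule 218): 001110111100101
Gen 12 (rule 158): 011100111011101
Gen 13 (rule 57): 010010100110010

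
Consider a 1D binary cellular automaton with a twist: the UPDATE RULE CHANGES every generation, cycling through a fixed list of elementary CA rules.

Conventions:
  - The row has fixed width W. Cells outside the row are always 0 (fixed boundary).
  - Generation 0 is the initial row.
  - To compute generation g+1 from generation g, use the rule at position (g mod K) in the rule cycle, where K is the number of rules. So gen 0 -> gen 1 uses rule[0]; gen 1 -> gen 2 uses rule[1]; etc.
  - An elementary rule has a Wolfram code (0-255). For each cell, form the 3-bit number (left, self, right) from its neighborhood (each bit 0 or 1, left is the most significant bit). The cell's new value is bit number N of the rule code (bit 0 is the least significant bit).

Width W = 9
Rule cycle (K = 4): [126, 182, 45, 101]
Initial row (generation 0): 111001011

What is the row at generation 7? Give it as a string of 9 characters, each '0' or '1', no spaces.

Gen 0: 111001011
Gen 1 (rule 126): 101111111
Gen 2 (rule 182): 110111110
Gen 3 (rule 45): 101100000
Gen 4 (rule 101): 110101111
Gen 5 (rule 126): 111111001
Gen 6 (rule 182): 011110111
Gen 7 (rule 45): 010001100

Answer: 010001100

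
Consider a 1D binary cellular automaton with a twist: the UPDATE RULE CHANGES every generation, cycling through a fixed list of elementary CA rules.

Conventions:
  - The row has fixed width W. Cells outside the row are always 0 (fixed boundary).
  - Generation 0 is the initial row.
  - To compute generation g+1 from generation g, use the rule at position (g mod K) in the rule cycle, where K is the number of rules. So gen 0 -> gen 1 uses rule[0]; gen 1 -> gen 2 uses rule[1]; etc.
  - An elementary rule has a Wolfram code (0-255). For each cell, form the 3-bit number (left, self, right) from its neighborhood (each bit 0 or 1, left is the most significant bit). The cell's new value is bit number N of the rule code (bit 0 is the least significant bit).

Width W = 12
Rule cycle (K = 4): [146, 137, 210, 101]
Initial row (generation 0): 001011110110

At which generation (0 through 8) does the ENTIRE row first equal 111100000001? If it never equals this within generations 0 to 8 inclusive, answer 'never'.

Answer: never

Derivation:
Gen 0: 001011110110
Gen 1 (rule 146): 010001100001
Gen 2 (rule 137): 000101001100
Gen 3 (rule 210): 001000110110
Gen 4 (rule 101): 101010011010
Gen 5 (rule 146): 000001100001
Gen 6 (rule 137): 111101001100
Gen 7 (rule 210): 011100110110
Gen 8 (rule 101): 000100011010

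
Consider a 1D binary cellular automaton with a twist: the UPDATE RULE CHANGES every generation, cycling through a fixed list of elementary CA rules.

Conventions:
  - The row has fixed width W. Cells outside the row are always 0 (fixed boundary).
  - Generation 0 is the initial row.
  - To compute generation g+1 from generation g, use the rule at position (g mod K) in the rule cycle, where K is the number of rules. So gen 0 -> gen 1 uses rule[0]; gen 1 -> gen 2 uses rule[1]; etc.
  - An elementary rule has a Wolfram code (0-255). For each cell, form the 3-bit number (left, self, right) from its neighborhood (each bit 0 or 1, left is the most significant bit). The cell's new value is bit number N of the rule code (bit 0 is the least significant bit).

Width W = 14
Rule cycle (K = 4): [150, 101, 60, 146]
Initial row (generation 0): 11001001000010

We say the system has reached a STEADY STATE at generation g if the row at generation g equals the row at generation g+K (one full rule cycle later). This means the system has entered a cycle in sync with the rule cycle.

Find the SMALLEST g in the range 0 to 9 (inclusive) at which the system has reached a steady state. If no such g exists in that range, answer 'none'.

Answer: none

Derivation:
Gen 0: 11001001000010
Gen 1 (rule 150): 00111111100111
Gen 2 (rule 101): 10000000100001
Gen 3 (rule 60): 11000000110001
Gen 4 (rule 146): 00100001001010
Gen 5 (rule 150): 01110011111011
Gen 6 (rule 101): 00010000001101
Gen 7 (rule 60): 00011000001011
Gen 8 (rule 146): 00100100010000
Gen 9 (rule 150): 01111110111000
Gen 10 (rule 101): 00000011001011
Gen 11 (rule 60): 00000010101110
Gen 12 (rule 146): 00000100000101
Gen 13 (rule 150): 00001110001101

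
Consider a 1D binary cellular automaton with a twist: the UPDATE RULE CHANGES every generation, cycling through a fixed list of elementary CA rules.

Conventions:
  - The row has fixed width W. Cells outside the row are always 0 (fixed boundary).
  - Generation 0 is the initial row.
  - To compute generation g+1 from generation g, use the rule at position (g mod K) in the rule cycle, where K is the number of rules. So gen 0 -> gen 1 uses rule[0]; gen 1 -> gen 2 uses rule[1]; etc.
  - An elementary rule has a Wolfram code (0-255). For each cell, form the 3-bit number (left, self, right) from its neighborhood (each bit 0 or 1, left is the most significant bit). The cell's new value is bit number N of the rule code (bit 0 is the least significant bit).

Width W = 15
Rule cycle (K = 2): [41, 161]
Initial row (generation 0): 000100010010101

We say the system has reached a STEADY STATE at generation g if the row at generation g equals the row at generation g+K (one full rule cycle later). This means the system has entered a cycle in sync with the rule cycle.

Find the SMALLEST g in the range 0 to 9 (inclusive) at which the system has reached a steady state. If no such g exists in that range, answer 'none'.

Answer: none

Derivation:
Gen 0: 000100010010101
Gen 1 (rule 41): 110001000001010
Gen 2 (rule 161): 000100011100100
Gen 3 (rule 41): 110001010000001
Gen 4 (rule 161): 000100100111100
Gen 5 (rule 41): 110000000100001
Gen 6 (rule 161): 000111110001100
Gen 7 (rule 41): 110100000101001
Gen 8 (rule 161): 001001110010000
Gen 9 (rule 41): 100001000000111
Gen 10 (rule 161): 001100011110010
Gen 11 (rule 41): 101001010000000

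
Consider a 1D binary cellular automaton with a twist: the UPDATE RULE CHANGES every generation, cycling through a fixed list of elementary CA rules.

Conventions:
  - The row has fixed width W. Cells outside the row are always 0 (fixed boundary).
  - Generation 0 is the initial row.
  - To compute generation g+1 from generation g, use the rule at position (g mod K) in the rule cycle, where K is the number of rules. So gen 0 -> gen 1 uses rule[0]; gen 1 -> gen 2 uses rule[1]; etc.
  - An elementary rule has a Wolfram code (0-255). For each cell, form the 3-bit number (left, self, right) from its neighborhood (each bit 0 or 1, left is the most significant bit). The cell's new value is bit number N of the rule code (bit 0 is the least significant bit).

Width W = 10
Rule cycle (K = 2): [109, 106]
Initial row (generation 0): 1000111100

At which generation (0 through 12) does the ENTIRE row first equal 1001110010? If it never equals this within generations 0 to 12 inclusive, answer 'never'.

Answer: 11

Derivation:
Gen 0: 1000111100
Gen 1 (rule 109): 1010100101
Gen 2 (rule 106): 0101001010
Gen 3 (rule 109): 0111001110
Gen 4 (rule 106): 1101011010
Gen 5 (rule 109): 1111111110
Gen 6 (rule 106): 1000000010
Gen 7 (rule 109): 1011111010
Gen 8 (rule 106): 0110001100
Gen 9 (rule 109): 0110101101
Gen 10 (rule 106): 1111011110
Gen 11 (rule 109): 1001110010
Gen 12 (rule 106): 0011010100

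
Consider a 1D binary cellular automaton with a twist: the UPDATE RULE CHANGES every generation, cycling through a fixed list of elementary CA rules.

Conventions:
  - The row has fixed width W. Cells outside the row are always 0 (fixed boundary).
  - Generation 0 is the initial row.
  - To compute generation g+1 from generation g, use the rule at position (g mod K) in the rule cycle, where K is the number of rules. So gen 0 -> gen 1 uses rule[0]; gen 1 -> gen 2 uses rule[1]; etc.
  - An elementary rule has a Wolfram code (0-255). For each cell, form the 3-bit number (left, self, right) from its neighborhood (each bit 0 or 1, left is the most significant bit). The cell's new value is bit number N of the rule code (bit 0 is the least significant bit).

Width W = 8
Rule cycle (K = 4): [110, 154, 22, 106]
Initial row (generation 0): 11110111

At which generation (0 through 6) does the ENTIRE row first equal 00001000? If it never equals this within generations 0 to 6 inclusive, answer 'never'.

Answer: 4

Derivation:
Gen 0: 11110111
Gen 1 (rule 110): 10011101
Gen 2 (rule 154): 01111000
Gen 3 (rule 22): 10000100
Gen 4 (rule 106): 00001000
Gen 5 (rule 110): 00011000
Gen 6 (rule 154): 00110100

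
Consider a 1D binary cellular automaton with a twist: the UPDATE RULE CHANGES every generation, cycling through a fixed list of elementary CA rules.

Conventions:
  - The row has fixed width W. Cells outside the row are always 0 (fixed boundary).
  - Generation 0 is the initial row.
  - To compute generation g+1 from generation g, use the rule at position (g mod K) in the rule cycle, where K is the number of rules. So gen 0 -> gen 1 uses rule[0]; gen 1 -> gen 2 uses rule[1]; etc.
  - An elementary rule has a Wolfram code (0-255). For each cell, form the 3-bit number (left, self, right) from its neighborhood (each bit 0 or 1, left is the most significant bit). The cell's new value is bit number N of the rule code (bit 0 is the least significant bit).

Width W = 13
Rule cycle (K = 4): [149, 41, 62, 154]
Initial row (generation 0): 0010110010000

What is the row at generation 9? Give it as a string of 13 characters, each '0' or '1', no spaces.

Gen 0: 0010110010000
Gen 1 (rule 149): 1010001011111
Gen 2 (rule 41): 0100100110000
Gen 3 (rule 62): 1111111101000
Gen 4 (rule 154): 1111111000100
Gen 5 (rule 149): 0111110110111
Gen 6 (rule 41): 0100001101100
Gen 7 (rule 62): 1110011011010
Gen 8 (rule 154): 1101110010001
Gen 9 (rule 149): 0000101011101

Answer: 0000101011101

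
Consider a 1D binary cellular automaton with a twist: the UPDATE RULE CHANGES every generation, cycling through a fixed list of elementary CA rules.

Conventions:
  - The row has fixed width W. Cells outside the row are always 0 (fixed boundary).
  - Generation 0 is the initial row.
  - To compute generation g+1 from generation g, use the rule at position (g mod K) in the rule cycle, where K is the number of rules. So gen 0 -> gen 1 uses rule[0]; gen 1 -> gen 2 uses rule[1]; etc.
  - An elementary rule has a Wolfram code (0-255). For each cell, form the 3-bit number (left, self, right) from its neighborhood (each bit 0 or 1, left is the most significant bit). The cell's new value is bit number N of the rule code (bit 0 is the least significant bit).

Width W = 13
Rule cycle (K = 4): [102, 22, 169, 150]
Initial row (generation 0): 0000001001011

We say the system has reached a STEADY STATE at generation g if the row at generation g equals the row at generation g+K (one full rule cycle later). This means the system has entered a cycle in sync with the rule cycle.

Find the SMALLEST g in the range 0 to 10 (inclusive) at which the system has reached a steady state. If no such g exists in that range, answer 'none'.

Answer: none

Derivation:
Gen 0: 0000001001011
Gen 1 (rule 102): 0000011011101
Gen 2 (rule 22): 0000100000001
Gen 3 (rule 169): 1110001111100
Gen 4 (rule 150): 0101010111010
Gen 5 (rule 102): 1111111001110
Gen 6 (rule 22): 0000000110001
Gen 7 (rule 169): 1111110100100
Gen 8 (rule 150): 0111100111110
Gen 9 (rule 102): 1000101000010
Gen 10 (rule 22): 1101101100111
Gen 11 (rule 169): 1011011000110
Gen 12 (rule 150): 1000000101001
Gen 13 (rule 102): 1000001111011
Gen 14 (rule 22): 1100010000000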